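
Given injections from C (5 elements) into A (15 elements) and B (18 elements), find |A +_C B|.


The pushout A +_C B identifies the images of C in A and B.
|A +_C B| = |A| + |B| - |C| (for injections).
= 15 + 18 - 5 = 28

28


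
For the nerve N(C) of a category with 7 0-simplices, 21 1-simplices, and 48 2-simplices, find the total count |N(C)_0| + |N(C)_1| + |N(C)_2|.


The 2-skeleton of the nerve N(C) consists of simplices in dimensions 0, 1, 2:
  |N(C)_0| = 7 (objects)
  |N(C)_1| = 21 (morphisms)
  |N(C)_2| = 48 (composable pairs)
Total = 7 + 21 + 48 = 76

76


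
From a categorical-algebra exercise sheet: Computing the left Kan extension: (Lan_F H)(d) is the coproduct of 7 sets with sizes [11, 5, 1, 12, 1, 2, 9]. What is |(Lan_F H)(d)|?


Pointwise, the left Kan extension (Lan_F H)(d) is the colimit, indexed
by the comma category (F downarrow d), of H composed with the
projection (F downarrow d) -> C. Here that colimit is given
as a coproduct (disjoint union) of sets, so its cardinality is the
sum of the sizes of the summands.
Coproduct of sets with sizes: 11 + 5 + 1 + 12 + 1 + 2 + 9
= 41

41


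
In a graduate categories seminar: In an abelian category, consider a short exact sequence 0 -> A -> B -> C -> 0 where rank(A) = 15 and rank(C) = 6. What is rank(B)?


For a short exact sequence 0 -> A -> B -> C -> 0,
rank is additive: rank(B) = rank(A) + rank(C).
rank(B) = 15 + 6 = 21

21


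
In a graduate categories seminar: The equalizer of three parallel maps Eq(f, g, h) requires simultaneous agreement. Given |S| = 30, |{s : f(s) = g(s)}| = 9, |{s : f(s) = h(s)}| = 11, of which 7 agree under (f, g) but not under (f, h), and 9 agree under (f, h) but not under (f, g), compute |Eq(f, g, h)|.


Eq(f, g, h) is the triple-agreement set: points in S where all three
maps take the same value. Using inclusion-exclusion on the pairwise data:
Pair (f, g) agrees on 9 points; pair (f, h) on 11 points.
Points agreeing under (f, g) but not (f, h) = 7; under (f, h) but not (f, g) = 9.
Triple-agreement = agreement-in-(f, g) minus points that agree under (f, g) but not (f, h):
|Eq(f, g, h)| = 9 - 7 = 2
(cross-check via (f, h): 11 - 9 = 2.)

2


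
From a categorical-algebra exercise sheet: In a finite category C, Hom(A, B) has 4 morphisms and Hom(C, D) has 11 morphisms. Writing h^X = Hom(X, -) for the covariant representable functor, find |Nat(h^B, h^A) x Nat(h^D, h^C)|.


By the Yoneda lemma, Nat(h^B, h^A) is isomorphic to Hom(A, B),
so |Nat(h^B, h^A)| = |Hom(A, B)| and |Nat(h^D, h^C)| = |Hom(C, D)|.
|Hom(A, B)| = 4, |Hom(C, D)| = 11.
|Nat(h^B, h^A) x Nat(h^D, h^C)| = 4 * 11 = 44

44


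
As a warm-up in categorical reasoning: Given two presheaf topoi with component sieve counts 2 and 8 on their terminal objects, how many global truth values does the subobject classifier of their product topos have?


In a product of presheaf topoi E_1 x E_2, the subobject classifier
is Omega = Omega_1 x Omega_2 (componentwise), so
|Omega(top)| = |Omega_1(top_1)| * |Omega_2(top_2)|.
= 2 * 8 = 16.

16


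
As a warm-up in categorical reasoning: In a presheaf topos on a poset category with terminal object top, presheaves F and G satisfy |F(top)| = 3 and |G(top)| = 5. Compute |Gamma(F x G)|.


Global sections of a presheaf on a poset with terminal top satisfy
Gamma(H) ~ H(top). Presheaves admit pointwise products, so
(F x G)(top) = F(top) x G(top) (Cartesian product).
|Gamma(F x G)| = |F(top)| * |G(top)| = 3 * 5 = 15.

15


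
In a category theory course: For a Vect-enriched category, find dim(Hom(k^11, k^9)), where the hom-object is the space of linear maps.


In Vect-enriched categories, Hom(k^n, k^m) is the space of m x n matrices.
dim(Hom(k^11, k^9)) = 9 * 11 = 99

99


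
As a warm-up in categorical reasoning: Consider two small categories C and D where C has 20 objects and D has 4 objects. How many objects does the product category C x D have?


The product category C x D has objects that are pairs (c, d).
Number of pairs = |Ob(C)| * |Ob(D)| = 20 * 4 = 80

80


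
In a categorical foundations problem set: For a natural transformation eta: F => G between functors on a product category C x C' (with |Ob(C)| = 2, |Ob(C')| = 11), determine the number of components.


A natural transformation eta: F => G assigns one component morphism per
object of the domain category.
The domain is the product category C x C', so
|Ob(C x C')| = |Ob(C)| * |Ob(C')| = 2 * 11 = 22.
Therefore eta has 22 component morphisms.

22


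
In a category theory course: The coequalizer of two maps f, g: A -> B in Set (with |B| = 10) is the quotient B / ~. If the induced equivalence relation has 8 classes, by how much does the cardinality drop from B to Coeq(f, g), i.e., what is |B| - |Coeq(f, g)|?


The coequalizer Coeq(f, g) = B / ~ has one element per equivalence class.
|B| = 10, |Coeq(f, g)| = 8.
|B| - |Coeq(f, g)| = 10 - 8 = 2.

2


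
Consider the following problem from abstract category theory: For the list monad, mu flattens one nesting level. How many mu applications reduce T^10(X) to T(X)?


Each application of mu: T^2 -> T removes one layer of nesting.
Starting at depth 10 (i.e., T^10(X)), we need to reach T(X).
Number of mu applications = 10 - 1 = 9

9


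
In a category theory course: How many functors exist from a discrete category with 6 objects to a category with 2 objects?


A functor from a discrete category C to D is determined by
where each object maps. Each of the 6 objects of C can map
to any of the 2 objects of D independently.
Number of functors = 2^6 = 64

64


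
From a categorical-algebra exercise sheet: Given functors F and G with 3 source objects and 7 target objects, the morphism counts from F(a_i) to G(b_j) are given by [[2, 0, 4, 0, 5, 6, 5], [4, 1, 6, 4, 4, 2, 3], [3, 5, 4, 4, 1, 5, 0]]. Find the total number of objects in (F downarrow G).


Objects of (F downarrow G) are triples (a, b, h: F(a)->G(b)).
The count equals the sum of all entries in the hom-matrix.
sum(row 0) = 22
sum(row 1) = 24
sum(row 2) = 22
Grand total = 68

68


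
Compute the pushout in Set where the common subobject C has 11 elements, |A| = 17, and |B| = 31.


The pushout A +_C B identifies the images of C in A and B.
|A +_C B| = |A| + |B| - |C| (for injections).
= 17 + 31 - 11 = 37

37


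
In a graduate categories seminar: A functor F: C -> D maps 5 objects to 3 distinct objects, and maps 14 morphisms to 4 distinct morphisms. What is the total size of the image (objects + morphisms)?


The image of F consists of distinct objects and distinct morphisms.
|Im(F)| on objects = 3
|Im(F)| on morphisms = 4
Total image cardinality = 3 + 4 = 7

7


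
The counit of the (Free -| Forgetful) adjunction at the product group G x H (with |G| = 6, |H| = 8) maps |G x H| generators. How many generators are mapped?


The counit epsilon_K: F(U(K)) -> K of the Free-Forgetful adjunction
maps |K| generators of F(U(K)) into K. For K = G x H (the product group),
|G x H| = |G| * |H|.
Total generators mapped = 6 * 8 = 48.

48


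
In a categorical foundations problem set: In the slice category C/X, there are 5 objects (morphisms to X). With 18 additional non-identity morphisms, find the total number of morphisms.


In the slice category C/X, objects are morphisms to X.
Identity morphisms: 5 (one per object of C/X).
Non-identity morphisms: 18.
Total = 5 + 18 = 23

23


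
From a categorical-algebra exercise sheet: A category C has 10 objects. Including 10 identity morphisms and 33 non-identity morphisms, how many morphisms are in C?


Each object has an identity morphism, giving 10 identities.
Adding the 33 non-identity morphisms:
Total = 10 + 33 = 43

43


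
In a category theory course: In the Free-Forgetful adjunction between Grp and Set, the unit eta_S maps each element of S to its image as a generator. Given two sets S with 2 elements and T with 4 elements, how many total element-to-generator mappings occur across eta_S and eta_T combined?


The unit eta_X: X -> U(F(X)) of the Free-Forgetful adjunction
maps each element of X to a generator of F(X). For X = S + T (disjoint
union in Set), |S + T| = |S| + |T|.
Total mappings = 2 + 4 = 6.

6


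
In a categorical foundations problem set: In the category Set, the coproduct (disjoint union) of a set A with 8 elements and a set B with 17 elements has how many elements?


In Set, the coproduct A + B is the disjoint union.
|A + B| = |A| + |B| = 8 + 17 = 25

25


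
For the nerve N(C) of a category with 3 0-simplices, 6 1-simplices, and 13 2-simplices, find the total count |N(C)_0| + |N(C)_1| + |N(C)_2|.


The 2-skeleton of the nerve N(C) consists of simplices in dimensions 0, 1, 2:
  |N(C)_0| = 3 (objects)
  |N(C)_1| = 6 (morphisms)
  |N(C)_2| = 13 (composable pairs)
Total = 3 + 6 + 13 = 22

22


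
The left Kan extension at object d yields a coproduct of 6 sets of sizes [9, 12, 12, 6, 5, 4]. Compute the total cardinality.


Pointwise, the left Kan extension (Lan_F H)(d) is the colimit, indexed
by the comma category (F downarrow d), of H composed with the
projection (F downarrow d) -> C. Here that colimit is given
as a coproduct (disjoint union) of sets, so its cardinality is the
sum of the sizes of the summands.
Coproduct of sets with sizes: 9 + 12 + 12 + 6 + 5 + 4
= 48

48


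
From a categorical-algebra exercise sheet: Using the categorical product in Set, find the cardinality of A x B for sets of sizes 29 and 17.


In Set, the product A x B is the Cartesian product.
By the universal property, |A x B| = |A| * |B|.
|A x B| = 29 * 17 = 493

493


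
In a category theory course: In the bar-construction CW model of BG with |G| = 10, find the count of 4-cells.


In the bar-construction CW model of BG, the n-cells are indexed by
n-tuples [g_1|...|g_n] of non-identity elements of G (degenerate
simplices with some g_i = e do not contribute cells), so there are
(|G| - 1)^n n-cells.
For dim = 4 with |G| = 10:
cells = (10 - 1)^4 = 9^4 = 6561

6561


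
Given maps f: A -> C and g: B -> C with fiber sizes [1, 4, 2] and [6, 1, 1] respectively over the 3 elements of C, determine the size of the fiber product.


The pullback A x_C B consists of pairs (a, b) with f(a) = g(b).
For each element c in C, the fiber product has |f^-1(c)| * |g^-1(c)| elements.
Summing over C: 1 * 6 + 4 * 1 + 2 * 1
= 6 + 4 + 2 = 12

12


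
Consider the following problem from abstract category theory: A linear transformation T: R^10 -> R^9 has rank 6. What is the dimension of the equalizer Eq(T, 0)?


The equalizer of f and the zero map is ker(f).
By the rank-nullity theorem: dim(ker(f)) = dim(domain) - rank(f).
dim(ker(f)) = 10 - 6 = 4

4


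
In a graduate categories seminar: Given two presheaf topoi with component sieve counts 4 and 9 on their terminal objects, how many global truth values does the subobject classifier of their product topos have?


In a product of presheaf topoi E_1 x E_2, the subobject classifier
is Omega = Omega_1 x Omega_2 (componentwise), so
|Omega(top)| = |Omega_1(top_1)| * |Omega_2(top_2)|.
= 4 * 9 = 36.

36


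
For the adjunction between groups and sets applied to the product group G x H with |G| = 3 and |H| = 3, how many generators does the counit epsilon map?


The counit epsilon_K: F(U(K)) -> K of the Free-Forgetful adjunction
maps |K| generators of F(U(K)) into K. For K = G x H (the product group),
|G x H| = |G| * |H|.
Total generators mapped = 3 * 3 = 9.

9


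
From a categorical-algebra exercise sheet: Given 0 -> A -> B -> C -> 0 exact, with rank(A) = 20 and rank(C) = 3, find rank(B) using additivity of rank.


For a short exact sequence 0 -> A -> B -> C -> 0,
rank is additive: rank(B) = rank(A) + rank(C).
rank(B) = 20 + 3 = 23

23


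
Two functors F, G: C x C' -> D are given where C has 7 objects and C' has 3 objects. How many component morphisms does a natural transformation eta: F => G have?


A natural transformation eta: F => G assigns one component morphism per
object of the domain category.
The domain is the product category C x C', so
|Ob(C x C')| = |Ob(C)| * |Ob(C')| = 7 * 3 = 21.
Therefore eta has 21 component morphisms.

21


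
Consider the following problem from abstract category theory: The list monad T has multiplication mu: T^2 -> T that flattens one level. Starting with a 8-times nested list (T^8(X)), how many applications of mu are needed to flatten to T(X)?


Each application of mu: T^2 -> T removes one layer of nesting.
Starting at depth 8 (i.e., T^8(X)), we need to reach T(X).
Number of mu applications = 8 - 1 = 7

7


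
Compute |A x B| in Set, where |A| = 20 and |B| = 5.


In Set, the product A x B is the Cartesian product.
By the universal property, |A x B| = |A| * |B|.
|A x B| = 20 * 5 = 100

100


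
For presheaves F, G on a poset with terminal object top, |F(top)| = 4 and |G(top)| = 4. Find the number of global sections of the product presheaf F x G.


Global sections of a presheaf on a poset with terminal top satisfy
Gamma(H) ~ H(top). Presheaves admit pointwise products, so
(F x G)(top) = F(top) x G(top) (Cartesian product).
|Gamma(F x G)| = |F(top)| * |G(top)| = 4 * 4 = 16.

16


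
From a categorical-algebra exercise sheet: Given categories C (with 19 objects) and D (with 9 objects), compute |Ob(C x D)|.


The product category C x D has objects that are pairs (c, d).
Number of pairs = |Ob(C)| * |Ob(D)| = 19 * 9 = 171

171


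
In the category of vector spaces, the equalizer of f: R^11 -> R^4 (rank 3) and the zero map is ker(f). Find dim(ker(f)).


The equalizer of f and the zero map is ker(f).
By the rank-nullity theorem: dim(ker(f)) = dim(domain) - rank(f).
dim(ker(f)) = 11 - 3 = 8

8


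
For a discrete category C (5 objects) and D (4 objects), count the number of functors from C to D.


A functor from a discrete category C to D is determined by
where each object maps. Each of the 5 objects of C can map
to any of the 4 objects of D independently.
Number of functors = 4^5 = 1024

1024


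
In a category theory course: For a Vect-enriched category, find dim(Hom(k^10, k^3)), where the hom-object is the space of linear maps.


In Vect-enriched categories, Hom(k^n, k^m) is the space of m x n matrices.
dim(Hom(k^10, k^3)) = 3 * 10 = 30

30


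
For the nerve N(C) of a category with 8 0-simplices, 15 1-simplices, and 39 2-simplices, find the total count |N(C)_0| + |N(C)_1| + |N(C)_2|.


The 2-skeleton of the nerve N(C) consists of simplices in dimensions 0, 1, 2:
  |N(C)_0| = 8 (objects)
  |N(C)_1| = 15 (morphisms)
  |N(C)_2| = 39 (composable pairs)
Total = 8 + 15 + 39 = 62

62


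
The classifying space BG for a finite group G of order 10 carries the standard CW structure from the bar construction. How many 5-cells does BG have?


In the bar-construction CW model of BG, the n-cells are indexed by
n-tuples [g_1|...|g_n] of non-identity elements of G (degenerate
simplices with some g_i = e do not contribute cells), so there are
(|G| - 1)^n n-cells.
For dim = 5 with |G| = 10:
cells = (10 - 1)^5 = 9^5 = 59049

59049


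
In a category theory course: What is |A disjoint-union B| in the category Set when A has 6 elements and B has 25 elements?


In Set, the coproduct A + B is the disjoint union.
|A + B| = |A| + |B| = 6 + 25 = 31

31


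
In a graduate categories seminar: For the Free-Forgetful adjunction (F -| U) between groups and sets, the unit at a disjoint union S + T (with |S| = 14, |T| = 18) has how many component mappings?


The unit eta_X: X -> U(F(X)) of the Free-Forgetful adjunction
maps each element of X to a generator of F(X). For X = S + T (disjoint
union in Set), |S + T| = |S| + |T|.
Total mappings = 14 + 18 = 32.

32


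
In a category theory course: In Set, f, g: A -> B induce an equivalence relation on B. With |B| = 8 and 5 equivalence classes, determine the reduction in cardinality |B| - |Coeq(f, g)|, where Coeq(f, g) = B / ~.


The coequalizer Coeq(f, g) = B / ~ has one element per equivalence class.
|B| = 8, |Coeq(f, g)| = 5.
|B| - |Coeq(f, g)| = 8 - 5 = 3.

3


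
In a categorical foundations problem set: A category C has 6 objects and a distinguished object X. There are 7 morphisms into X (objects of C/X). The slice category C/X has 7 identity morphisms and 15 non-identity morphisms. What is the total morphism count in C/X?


In the slice category C/X, objects are morphisms to X.
Identity morphisms: 7 (one per object of C/X).
Non-identity morphisms: 15.
Total = 7 + 15 = 22

22


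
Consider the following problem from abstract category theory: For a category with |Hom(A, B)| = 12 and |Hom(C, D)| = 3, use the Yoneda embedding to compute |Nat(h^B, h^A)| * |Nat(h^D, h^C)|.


By the Yoneda lemma, Nat(h^B, h^A) is isomorphic to Hom(A, B),
so |Nat(h^B, h^A)| = |Hom(A, B)| and |Nat(h^D, h^C)| = |Hom(C, D)|.
|Hom(A, B)| = 12, |Hom(C, D)| = 3.
|Nat(h^B, h^A) x Nat(h^D, h^C)| = 12 * 3 = 36

36


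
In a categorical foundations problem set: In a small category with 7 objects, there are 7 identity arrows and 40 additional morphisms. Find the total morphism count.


Each object has an identity morphism, giving 7 identities.
Adding the 40 non-identity morphisms:
Total = 7 + 40 = 47

47


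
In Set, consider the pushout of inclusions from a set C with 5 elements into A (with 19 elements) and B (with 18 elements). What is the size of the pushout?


The pushout A +_C B identifies the images of C in A and B.
|A +_C B| = |A| + |B| - |C| (for injections).
= 19 + 18 - 5 = 32

32


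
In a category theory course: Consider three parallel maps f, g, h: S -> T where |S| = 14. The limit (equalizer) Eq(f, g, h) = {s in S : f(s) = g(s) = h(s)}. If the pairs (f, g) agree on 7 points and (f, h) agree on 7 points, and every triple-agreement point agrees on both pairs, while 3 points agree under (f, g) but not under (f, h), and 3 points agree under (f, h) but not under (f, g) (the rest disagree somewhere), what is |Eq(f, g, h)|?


Eq(f, g, h) is the triple-agreement set: points in S where all three
maps take the same value. Using inclusion-exclusion on the pairwise data:
Pair (f, g) agrees on 7 points; pair (f, h) on 7 points.
Points agreeing under (f, g) but not (f, h) = 3; under (f, h) but not (f, g) = 3.
Triple-agreement = agreement-in-(f, g) minus points that agree under (f, g) but not (f, h):
|Eq(f, g, h)| = 7 - 3 = 4
(cross-check via (f, h): 7 - 3 = 4.)

4


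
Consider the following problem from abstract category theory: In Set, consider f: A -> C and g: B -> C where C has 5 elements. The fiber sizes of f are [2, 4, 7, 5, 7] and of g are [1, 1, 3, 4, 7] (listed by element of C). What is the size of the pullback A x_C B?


The pullback A x_C B consists of pairs (a, b) with f(a) = g(b).
For each element c in C, the fiber product has |f^-1(c)| * |g^-1(c)| elements.
Summing over C: 2 * 1 + 4 * 1 + 7 * 3 + 5 * 4 + 7 * 7
= 2 + 4 + 21 + 20 + 49 = 96

96


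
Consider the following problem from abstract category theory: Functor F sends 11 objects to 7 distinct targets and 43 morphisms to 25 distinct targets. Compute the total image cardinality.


The image of F consists of distinct objects and distinct morphisms.
|Im(F)| on objects = 7
|Im(F)| on morphisms = 25
Total image cardinality = 7 + 25 = 32

32


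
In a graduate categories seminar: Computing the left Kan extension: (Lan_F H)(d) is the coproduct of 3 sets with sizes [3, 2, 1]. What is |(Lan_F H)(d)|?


Pointwise, the left Kan extension (Lan_F H)(d) is the colimit, indexed
by the comma category (F downarrow d), of H composed with the
projection (F downarrow d) -> C. Here that colimit is given
as a coproduct (disjoint union) of sets, so its cardinality is the
sum of the sizes of the summands.
Coproduct of sets with sizes: 3 + 2 + 1
= 6

6


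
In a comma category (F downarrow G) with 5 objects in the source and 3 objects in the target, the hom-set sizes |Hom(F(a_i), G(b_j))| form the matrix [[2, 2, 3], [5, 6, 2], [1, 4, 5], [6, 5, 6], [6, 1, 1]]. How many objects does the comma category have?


Objects of (F downarrow G) are triples (a, b, h: F(a)->G(b)).
The count equals the sum of all entries in the hom-matrix.
sum(row 0) = 7
sum(row 1) = 13
sum(row 2) = 10
sum(row 3) = 17
sum(row 4) = 8
Grand total = 55

55


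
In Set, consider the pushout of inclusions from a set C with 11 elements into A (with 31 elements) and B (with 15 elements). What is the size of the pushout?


The pushout A +_C B identifies the images of C in A and B.
|A +_C B| = |A| + |B| - |C| (for injections).
= 31 + 15 - 11 = 35

35


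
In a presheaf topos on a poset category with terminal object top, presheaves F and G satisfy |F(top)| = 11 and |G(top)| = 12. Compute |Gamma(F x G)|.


Global sections of a presheaf on a poset with terminal top satisfy
Gamma(H) ~ H(top). Presheaves admit pointwise products, so
(F x G)(top) = F(top) x G(top) (Cartesian product).
|Gamma(F x G)| = |F(top)| * |G(top)| = 11 * 12 = 132.

132


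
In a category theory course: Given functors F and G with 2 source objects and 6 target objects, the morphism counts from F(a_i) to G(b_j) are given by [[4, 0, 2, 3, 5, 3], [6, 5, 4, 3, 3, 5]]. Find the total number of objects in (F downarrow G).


Objects of (F downarrow G) are triples (a, b, h: F(a)->G(b)).
The count equals the sum of all entries in the hom-matrix.
sum(row 0) = 17
sum(row 1) = 26
Grand total = 43

43


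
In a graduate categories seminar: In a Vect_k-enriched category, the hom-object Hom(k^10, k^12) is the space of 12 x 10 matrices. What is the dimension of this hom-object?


In Vect-enriched categories, Hom(k^n, k^m) is the space of m x n matrices.
dim(Hom(k^10, k^12)) = 12 * 10 = 120

120


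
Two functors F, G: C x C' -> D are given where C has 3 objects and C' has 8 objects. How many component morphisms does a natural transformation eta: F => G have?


A natural transformation eta: F => G assigns one component morphism per
object of the domain category.
The domain is the product category C x C', so
|Ob(C x C')| = |Ob(C)| * |Ob(C')| = 3 * 8 = 24.
Therefore eta has 24 component morphisms.

24


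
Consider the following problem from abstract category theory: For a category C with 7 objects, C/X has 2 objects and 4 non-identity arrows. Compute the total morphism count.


In the slice category C/X, objects are morphisms to X.
Identity morphisms: 2 (one per object of C/X).
Non-identity morphisms: 4.
Total = 2 + 4 = 6

6


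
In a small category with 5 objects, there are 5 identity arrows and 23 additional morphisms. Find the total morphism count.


Each object has an identity morphism, giving 5 identities.
Adding the 23 non-identity morphisms:
Total = 5 + 23 = 28

28


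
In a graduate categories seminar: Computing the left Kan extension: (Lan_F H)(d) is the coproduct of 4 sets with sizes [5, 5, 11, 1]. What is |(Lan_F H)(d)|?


Pointwise, the left Kan extension (Lan_F H)(d) is the colimit, indexed
by the comma category (F downarrow d), of H composed with the
projection (F downarrow d) -> C. Here that colimit is given
as a coproduct (disjoint union) of sets, so its cardinality is the
sum of the sizes of the summands.
Coproduct of sets with sizes: 5 + 5 + 11 + 1
= 22

22


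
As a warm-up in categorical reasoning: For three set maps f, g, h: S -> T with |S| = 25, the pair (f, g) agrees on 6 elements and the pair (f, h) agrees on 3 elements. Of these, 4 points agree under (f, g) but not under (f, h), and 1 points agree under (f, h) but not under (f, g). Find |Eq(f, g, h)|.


Eq(f, g, h) is the triple-agreement set: points in S where all three
maps take the same value. Using inclusion-exclusion on the pairwise data:
Pair (f, g) agrees on 6 points; pair (f, h) on 3 points.
Points agreeing under (f, g) but not (f, h) = 4; under (f, h) but not (f, g) = 1.
Triple-agreement = agreement-in-(f, g) minus points that agree under (f, g) but not (f, h):
|Eq(f, g, h)| = 6 - 4 = 2
(cross-check via (f, h): 3 - 1 = 2.)

2


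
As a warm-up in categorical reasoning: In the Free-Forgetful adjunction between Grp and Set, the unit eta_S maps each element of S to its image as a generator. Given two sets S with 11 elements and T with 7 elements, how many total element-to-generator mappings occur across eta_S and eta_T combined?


The unit eta_X: X -> U(F(X)) of the Free-Forgetful adjunction
maps each element of X to a generator of F(X). For X = S + T (disjoint
union in Set), |S + T| = |S| + |T|.
Total mappings = 11 + 7 = 18.

18


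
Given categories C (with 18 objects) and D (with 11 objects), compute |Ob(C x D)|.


The product category C x D has objects that are pairs (c, d).
Number of pairs = |Ob(C)| * |Ob(D)| = 18 * 11 = 198

198


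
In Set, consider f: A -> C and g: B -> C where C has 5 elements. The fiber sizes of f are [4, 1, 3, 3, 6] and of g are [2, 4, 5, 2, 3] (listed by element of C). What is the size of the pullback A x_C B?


The pullback A x_C B consists of pairs (a, b) with f(a) = g(b).
For each element c in C, the fiber product has |f^-1(c)| * |g^-1(c)| elements.
Summing over C: 4 * 2 + 1 * 4 + 3 * 5 + 3 * 2 + 6 * 3
= 8 + 4 + 15 + 6 + 18 = 51

51


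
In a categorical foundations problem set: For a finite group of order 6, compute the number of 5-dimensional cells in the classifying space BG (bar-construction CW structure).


In the bar-construction CW model of BG, the n-cells are indexed by
n-tuples [g_1|...|g_n] of non-identity elements of G (degenerate
simplices with some g_i = e do not contribute cells), so there are
(|G| - 1)^n n-cells.
For dim = 5 with |G| = 6:
cells = (6 - 1)^5 = 5^5 = 3125

3125


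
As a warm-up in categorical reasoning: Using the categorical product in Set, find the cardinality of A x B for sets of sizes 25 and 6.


In Set, the product A x B is the Cartesian product.
By the universal property, |A x B| = |A| * |B|.
|A x B| = 25 * 6 = 150

150


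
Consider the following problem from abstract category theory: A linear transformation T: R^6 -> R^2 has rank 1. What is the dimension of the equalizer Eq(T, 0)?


The equalizer of f and the zero map is ker(f).
By the rank-nullity theorem: dim(ker(f)) = dim(domain) - rank(f).
dim(ker(f)) = 6 - 1 = 5

5


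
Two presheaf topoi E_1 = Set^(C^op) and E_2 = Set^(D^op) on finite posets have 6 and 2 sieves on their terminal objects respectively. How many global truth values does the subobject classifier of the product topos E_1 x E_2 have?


In a product of presheaf topoi E_1 x E_2, the subobject classifier
is Omega = Omega_1 x Omega_2 (componentwise), so
|Omega(top)| = |Omega_1(top_1)| * |Omega_2(top_2)|.
= 6 * 2 = 12.

12


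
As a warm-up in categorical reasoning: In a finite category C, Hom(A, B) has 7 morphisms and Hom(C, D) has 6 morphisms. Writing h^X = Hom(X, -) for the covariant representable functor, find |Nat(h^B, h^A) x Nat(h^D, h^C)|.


By the Yoneda lemma, Nat(h^B, h^A) is isomorphic to Hom(A, B),
so |Nat(h^B, h^A)| = |Hom(A, B)| and |Nat(h^D, h^C)| = |Hom(C, D)|.
|Hom(A, B)| = 7, |Hom(C, D)| = 6.
|Nat(h^B, h^A) x Nat(h^D, h^C)| = 7 * 6 = 42

42


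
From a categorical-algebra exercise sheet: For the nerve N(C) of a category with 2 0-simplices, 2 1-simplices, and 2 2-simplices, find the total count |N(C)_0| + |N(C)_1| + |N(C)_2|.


The 2-skeleton of the nerve N(C) consists of simplices in dimensions 0, 1, 2:
  |N(C)_0| = 2 (objects)
  |N(C)_1| = 2 (morphisms)
  |N(C)_2| = 2 (composable pairs)
Total = 2 + 2 + 2 = 6

6


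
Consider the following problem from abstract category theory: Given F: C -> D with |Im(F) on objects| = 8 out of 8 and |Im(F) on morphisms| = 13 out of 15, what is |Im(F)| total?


The image of F consists of distinct objects and distinct morphisms.
|Im(F)| on objects = 8
|Im(F)| on morphisms = 13
Total image cardinality = 8 + 13 = 21

21


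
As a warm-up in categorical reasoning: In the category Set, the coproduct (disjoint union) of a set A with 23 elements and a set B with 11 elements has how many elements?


In Set, the coproduct A + B is the disjoint union.
|A + B| = |A| + |B| = 23 + 11 = 34

34


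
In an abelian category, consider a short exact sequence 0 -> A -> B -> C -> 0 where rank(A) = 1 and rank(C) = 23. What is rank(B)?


For a short exact sequence 0 -> A -> B -> C -> 0,
rank is additive: rank(B) = rank(A) + rank(C).
rank(B) = 1 + 23 = 24

24


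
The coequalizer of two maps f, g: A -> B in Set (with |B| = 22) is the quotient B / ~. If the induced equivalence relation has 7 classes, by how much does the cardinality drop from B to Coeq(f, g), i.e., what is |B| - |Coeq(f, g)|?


The coequalizer Coeq(f, g) = B / ~ has one element per equivalence class.
|B| = 22, |Coeq(f, g)| = 7.
|B| - |Coeq(f, g)| = 22 - 7 = 15.

15


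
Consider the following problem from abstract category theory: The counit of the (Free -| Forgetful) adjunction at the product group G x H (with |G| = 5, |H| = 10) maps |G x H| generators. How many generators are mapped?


The counit epsilon_K: F(U(K)) -> K of the Free-Forgetful adjunction
maps |K| generators of F(U(K)) into K. For K = G x H (the product group),
|G x H| = |G| * |H|.
Total generators mapped = 5 * 10 = 50.

50


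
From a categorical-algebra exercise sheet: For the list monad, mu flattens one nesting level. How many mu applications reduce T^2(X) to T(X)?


Each application of mu: T^2 -> T removes one layer of nesting.
Starting at depth 2 (i.e., T^2(X)), we need to reach T(X).
Number of mu applications = 2 - 1 = 1

1


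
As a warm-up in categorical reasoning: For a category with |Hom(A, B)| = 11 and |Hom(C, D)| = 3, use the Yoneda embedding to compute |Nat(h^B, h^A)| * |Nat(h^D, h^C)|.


By the Yoneda lemma, Nat(h^B, h^A) is isomorphic to Hom(A, B),
so |Nat(h^B, h^A)| = |Hom(A, B)| and |Nat(h^D, h^C)| = |Hom(C, D)|.
|Hom(A, B)| = 11, |Hom(C, D)| = 3.
|Nat(h^B, h^A) x Nat(h^D, h^C)| = 11 * 3 = 33

33


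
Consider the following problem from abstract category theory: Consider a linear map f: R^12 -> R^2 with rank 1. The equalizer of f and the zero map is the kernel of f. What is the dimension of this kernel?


The equalizer of f and the zero map is ker(f).
By the rank-nullity theorem: dim(ker(f)) = dim(domain) - rank(f).
dim(ker(f)) = 12 - 1 = 11

11


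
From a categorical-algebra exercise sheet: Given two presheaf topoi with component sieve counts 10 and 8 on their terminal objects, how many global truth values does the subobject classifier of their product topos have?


In a product of presheaf topoi E_1 x E_2, the subobject classifier
is Omega = Omega_1 x Omega_2 (componentwise), so
|Omega(top)| = |Omega_1(top_1)| * |Omega_2(top_2)|.
= 10 * 8 = 80.

80


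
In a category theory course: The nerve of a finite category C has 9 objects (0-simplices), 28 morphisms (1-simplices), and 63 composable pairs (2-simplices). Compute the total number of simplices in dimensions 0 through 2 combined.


The 2-skeleton of the nerve N(C) consists of simplices in dimensions 0, 1, 2:
  |N(C)_0| = 9 (objects)
  |N(C)_1| = 28 (morphisms)
  |N(C)_2| = 63 (composable pairs)
Total = 9 + 28 + 63 = 100

100


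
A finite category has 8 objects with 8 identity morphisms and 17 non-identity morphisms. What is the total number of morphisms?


Each object has an identity morphism, giving 8 identities.
Adding the 17 non-identity morphisms:
Total = 8 + 17 = 25

25


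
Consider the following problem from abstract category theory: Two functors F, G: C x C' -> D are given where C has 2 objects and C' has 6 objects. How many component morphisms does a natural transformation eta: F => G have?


A natural transformation eta: F => G assigns one component morphism per
object of the domain category.
The domain is the product category C x C', so
|Ob(C x C')| = |Ob(C)| * |Ob(C')| = 2 * 6 = 12.
Therefore eta has 12 component morphisms.

12


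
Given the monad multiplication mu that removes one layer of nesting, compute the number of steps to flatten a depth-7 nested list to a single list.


Each application of mu: T^2 -> T removes one layer of nesting.
Starting at depth 7 (i.e., T^7(X)), we need to reach T(X).
Number of mu applications = 7 - 1 = 6

6


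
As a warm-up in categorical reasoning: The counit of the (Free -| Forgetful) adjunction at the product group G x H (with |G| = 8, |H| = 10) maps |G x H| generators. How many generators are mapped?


The counit epsilon_K: F(U(K)) -> K of the Free-Forgetful adjunction
maps |K| generators of F(U(K)) into K. For K = G x H (the product group),
|G x H| = |G| * |H|.
Total generators mapped = 8 * 10 = 80.

80


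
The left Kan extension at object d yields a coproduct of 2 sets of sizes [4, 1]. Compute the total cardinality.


Pointwise, the left Kan extension (Lan_F H)(d) is the colimit, indexed
by the comma category (F downarrow d), of H composed with the
projection (F downarrow d) -> C. Here that colimit is given
as a coproduct (disjoint union) of sets, so its cardinality is the
sum of the sizes of the summands.
Coproduct of sets with sizes: 4 + 1
= 5

5


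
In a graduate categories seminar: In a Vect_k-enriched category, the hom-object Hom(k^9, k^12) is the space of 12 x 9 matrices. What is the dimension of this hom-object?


In Vect-enriched categories, Hom(k^n, k^m) is the space of m x n matrices.
dim(Hom(k^9, k^12)) = 12 * 9 = 108

108


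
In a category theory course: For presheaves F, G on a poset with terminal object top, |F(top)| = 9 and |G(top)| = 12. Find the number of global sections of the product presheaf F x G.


Global sections of a presheaf on a poset with terminal top satisfy
Gamma(H) ~ H(top). Presheaves admit pointwise products, so
(F x G)(top) = F(top) x G(top) (Cartesian product).
|Gamma(F x G)| = |F(top)| * |G(top)| = 9 * 12 = 108.

108


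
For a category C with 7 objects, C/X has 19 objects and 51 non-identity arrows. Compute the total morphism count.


In the slice category C/X, objects are morphisms to X.
Identity morphisms: 19 (one per object of C/X).
Non-identity morphisms: 51.
Total = 19 + 51 = 70

70


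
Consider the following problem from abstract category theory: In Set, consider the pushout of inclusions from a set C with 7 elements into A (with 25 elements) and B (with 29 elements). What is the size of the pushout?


The pushout A +_C B identifies the images of C in A and B.
|A +_C B| = |A| + |B| - |C| (for injections).
= 25 + 29 - 7 = 47

47


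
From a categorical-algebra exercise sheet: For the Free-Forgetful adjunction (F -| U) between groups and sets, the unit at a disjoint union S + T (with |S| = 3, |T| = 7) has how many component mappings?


The unit eta_X: X -> U(F(X)) of the Free-Forgetful adjunction
maps each element of X to a generator of F(X). For X = S + T (disjoint
union in Set), |S + T| = |S| + |T|.
Total mappings = 3 + 7 = 10.

10


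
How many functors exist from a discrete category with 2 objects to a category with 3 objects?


A functor from a discrete category C to D is determined by
where each object maps. Each of the 2 objects of C can map
to any of the 3 objects of D independently.
Number of functors = 3^2 = 9

9


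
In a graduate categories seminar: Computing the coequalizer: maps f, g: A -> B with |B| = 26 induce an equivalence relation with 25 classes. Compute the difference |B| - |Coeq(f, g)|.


The coequalizer Coeq(f, g) = B / ~ has one element per equivalence class.
|B| = 26, |Coeq(f, g)| = 25.
|B| - |Coeq(f, g)| = 26 - 25 = 1.

1


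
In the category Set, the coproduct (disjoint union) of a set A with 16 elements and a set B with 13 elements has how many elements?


In Set, the coproduct A + B is the disjoint union.
|A + B| = |A| + |B| = 16 + 13 = 29

29


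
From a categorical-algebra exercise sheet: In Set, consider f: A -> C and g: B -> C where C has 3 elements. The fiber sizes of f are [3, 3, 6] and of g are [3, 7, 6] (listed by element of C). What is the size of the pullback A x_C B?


The pullback A x_C B consists of pairs (a, b) with f(a) = g(b).
For each element c in C, the fiber product has |f^-1(c)| * |g^-1(c)| elements.
Summing over C: 3 * 3 + 3 * 7 + 6 * 6
= 9 + 21 + 36 = 66

66


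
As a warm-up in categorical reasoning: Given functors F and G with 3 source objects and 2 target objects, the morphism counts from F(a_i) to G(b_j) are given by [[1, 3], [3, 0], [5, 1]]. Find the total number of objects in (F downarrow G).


Objects of (F downarrow G) are triples (a, b, h: F(a)->G(b)).
The count equals the sum of all entries in the hom-matrix.
sum(row 0) = 4
sum(row 1) = 3
sum(row 2) = 6
Grand total = 13

13


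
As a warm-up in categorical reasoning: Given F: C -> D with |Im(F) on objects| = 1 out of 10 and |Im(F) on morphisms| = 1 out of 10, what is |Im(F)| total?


The image of F consists of distinct objects and distinct morphisms.
|Im(F)| on objects = 1
|Im(F)| on morphisms = 1
Total image cardinality = 1 + 1 = 2

2


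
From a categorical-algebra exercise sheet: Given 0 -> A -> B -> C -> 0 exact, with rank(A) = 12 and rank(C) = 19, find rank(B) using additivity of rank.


For a short exact sequence 0 -> A -> B -> C -> 0,
rank is additive: rank(B) = rank(A) + rank(C).
rank(B) = 12 + 19 = 31

31


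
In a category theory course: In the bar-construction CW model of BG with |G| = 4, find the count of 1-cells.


In the bar-construction CW model of BG, the n-cells are indexed by
n-tuples [g_1|...|g_n] of non-identity elements of G (degenerate
simplices with some g_i = e do not contribute cells), so there are
(|G| - 1)^n n-cells.
For dim = 1 with |G| = 4:
cells = (4 - 1)^1 = 3^1 = 3

3


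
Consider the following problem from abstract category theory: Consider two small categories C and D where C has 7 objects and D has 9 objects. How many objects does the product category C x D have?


The product category C x D has objects that are pairs (c, d).
Number of pairs = |Ob(C)| * |Ob(D)| = 7 * 9 = 63

63


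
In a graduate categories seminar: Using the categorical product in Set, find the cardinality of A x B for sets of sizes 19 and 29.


In Set, the product A x B is the Cartesian product.
By the universal property, |A x B| = |A| * |B|.
|A x B| = 19 * 29 = 551

551


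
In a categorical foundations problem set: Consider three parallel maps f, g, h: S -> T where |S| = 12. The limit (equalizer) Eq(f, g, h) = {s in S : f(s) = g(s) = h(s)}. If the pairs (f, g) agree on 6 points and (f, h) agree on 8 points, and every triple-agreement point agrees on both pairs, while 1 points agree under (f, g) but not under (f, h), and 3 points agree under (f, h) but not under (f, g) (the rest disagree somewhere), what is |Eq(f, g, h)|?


Eq(f, g, h) is the triple-agreement set: points in S where all three
maps take the same value. Using inclusion-exclusion on the pairwise data:
Pair (f, g) agrees on 6 points; pair (f, h) on 8 points.
Points agreeing under (f, g) but not (f, h) = 1; under (f, h) but not (f, g) = 3.
Triple-agreement = agreement-in-(f, g) minus points that agree under (f, g) but not (f, h):
|Eq(f, g, h)| = 6 - 1 = 5
(cross-check via (f, h): 8 - 3 = 5.)

5


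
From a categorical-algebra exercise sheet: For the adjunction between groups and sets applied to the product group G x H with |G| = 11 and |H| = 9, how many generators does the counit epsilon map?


The counit epsilon_K: F(U(K)) -> K of the Free-Forgetful adjunction
maps |K| generators of F(U(K)) into K. For K = G x H (the product group),
|G x H| = |G| * |H|.
Total generators mapped = 11 * 9 = 99.

99


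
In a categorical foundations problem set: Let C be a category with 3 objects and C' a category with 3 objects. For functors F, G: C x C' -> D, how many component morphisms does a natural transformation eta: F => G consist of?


A natural transformation eta: F => G assigns one component morphism per
object of the domain category.
The domain is the product category C x C', so
|Ob(C x C')| = |Ob(C)| * |Ob(C')| = 3 * 3 = 9.
Therefore eta has 9 component morphisms.

9


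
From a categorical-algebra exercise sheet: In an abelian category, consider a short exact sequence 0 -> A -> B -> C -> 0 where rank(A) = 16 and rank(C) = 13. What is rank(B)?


For a short exact sequence 0 -> A -> B -> C -> 0,
rank is additive: rank(B) = rank(A) + rank(C).
rank(B) = 16 + 13 = 29

29
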